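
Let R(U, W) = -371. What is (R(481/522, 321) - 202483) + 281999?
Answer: 79145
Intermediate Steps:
(R(481/522, 321) - 202483) + 281999 = (-371 - 202483) + 281999 = -202854 + 281999 = 79145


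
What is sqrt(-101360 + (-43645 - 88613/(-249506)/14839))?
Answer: I*sqrt(1987715548056938909339438)/3702419534 ≈ 380.8*I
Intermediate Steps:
sqrt(-101360 + (-43645 - 88613/(-249506)/14839)) = sqrt(-101360 + (-43645 - 88613*(-1/249506)*(1/14839))) = sqrt(-101360 + (-43645 + (88613/249506)*(1/14839))) = sqrt(-101360 + (-43645 + 88613/3702419534)) = sqrt(-101360 - 161592100472817/3702419534) = sqrt(-536869344439057/3702419534) = I*sqrt(1987715548056938909339438)/3702419534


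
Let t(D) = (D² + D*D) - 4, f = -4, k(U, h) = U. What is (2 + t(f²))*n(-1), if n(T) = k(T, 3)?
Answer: -510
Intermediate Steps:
n(T) = T
t(D) = -4 + 2*D² (t(D) = (D² + D²) - 4 = 2*D² - 4 = -4 + 2*D²)
(2 + t(f²))*n(-1) = (2 + (-4 + 2*((-4)²)²))*(-1) = (2 + (-4 + 2*16²))*(-1) = (2 + (-4 + 2*256))*(-1) = (2 + (-4 + 512))*(-1) = (2 + 508)*(-1) = 510*(-1) = -510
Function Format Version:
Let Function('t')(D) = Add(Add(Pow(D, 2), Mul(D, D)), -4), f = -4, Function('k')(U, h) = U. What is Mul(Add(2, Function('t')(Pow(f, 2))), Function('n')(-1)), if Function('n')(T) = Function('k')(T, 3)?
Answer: -510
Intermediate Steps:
Function('n')(T) = T
Function('t')(D) = Add(-4, Mul(2, Pow(D, 2))) (Function('t')(D) = Add(Add(Pow(D, 2), Pow(D, 2)), -4) = Add(Mul(2, Pow(D, 2)), -4) = Add(-4, Mul(2, Pow(D, 2))))
Mul(Add(2, Function('t')(Pow(f, 2))), Function('n')(-1)) = Mul(Add(2, Add(-4, Mul(2, Pow(Pow(-4, 2), 2)))), -1) = Mul(Add(2, Add(-4, Mul(2, Pow(16, 2)))), -1) = Mul(Add(2, Add(-4, Mul(2, 256))), -1) = Mul(Add(2, Add(-4, 512)), -1) = Mul(Add(2, 508), -1) = Mul(510, -1) = -510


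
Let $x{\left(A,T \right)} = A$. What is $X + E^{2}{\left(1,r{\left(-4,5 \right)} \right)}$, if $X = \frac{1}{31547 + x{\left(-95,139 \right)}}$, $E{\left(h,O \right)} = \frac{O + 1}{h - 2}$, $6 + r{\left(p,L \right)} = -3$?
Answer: $\frac{2012929}{31452} \approx 64.0$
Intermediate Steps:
$r{\left(p,L \right)} = -9$ ($r{\left(p,L \right)} = -6 - 3 = -9$)
$E{\left(h,O \right)} = \frac{1 + O}{-2 + h}$
$X = \frac{1}{31452}$ ($X = \frac{1}{31547 - 95} = \frac{1}{31452} \approx 3.1794 \cdot 10^{-5}$)
$X + E^{2}{\left(1,r{\left(-4,5 \right)} \right)} = \frac{1}{31452} + \left(\frac{1 - 9}{-2 + 1}\right)^{2} = \frac{1}{31452} + \left(\frac{1}{-1} \left(-8\right)\right)^{2} = \frac{1}{31452} + \left(\left(-1\right) \left(-8\right)\right)^{2} = \frac{1}{31452} + 8^{2} = \frac{1}{31452} + 64 = \frac{2012929}{31452}$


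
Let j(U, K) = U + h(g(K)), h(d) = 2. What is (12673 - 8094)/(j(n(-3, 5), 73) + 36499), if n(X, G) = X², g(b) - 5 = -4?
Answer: 4579/36510 ≈ 0.12542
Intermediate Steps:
g(b) = 1 (g(b) = 5 - 4 = 1)
j(U, K) = 2 + U (j(U, K) = U + 2 = 2 + U)
(12673 - 8094)/(j(n(-3, 5), 73) + 36499) = (12673 - 8094)/((2 + (-3)²) + 36499) = 4579/((2 + 9) + 36499) = 4579/(11 + 36499) = 4579/36510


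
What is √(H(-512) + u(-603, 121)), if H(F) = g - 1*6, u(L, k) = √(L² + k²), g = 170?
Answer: √(164 + 5*√15130) ≈ 27.911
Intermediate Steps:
H(F) = 164 (H(F) = 170 - 1*6 = 170 - 6 = 164)
√(H(-512) + u(-603, 121)) = √(164 + √((-603)² + 121²)) = √(164 + √(363609 + 14641)) = √(164 + √378250) = √(164 + 5*√15130)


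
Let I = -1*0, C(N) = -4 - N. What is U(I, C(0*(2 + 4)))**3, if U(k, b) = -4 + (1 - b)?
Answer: 1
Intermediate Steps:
I = 0
U(k, b) = -3 - b
U(I, C(0*(2 + 4)))**3 = (-3 - (-4 - 0*(2 + 4)))**3 = (-3 - (-4 - 0*6))**3 = (-3 - (-4 - 1*0))**3 = (-3 - (-4 + 0))**3 = (-3 - 1*(-4))**3 = (-3 + 4)**3 = 1**3 = 1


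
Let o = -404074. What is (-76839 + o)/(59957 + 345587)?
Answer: -480913/405544 ≈ -1.1858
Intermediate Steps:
(-76839 + o)/(59957 + 345587) = (-76839 - 404074)/(59957 + 345587) = -480913/405544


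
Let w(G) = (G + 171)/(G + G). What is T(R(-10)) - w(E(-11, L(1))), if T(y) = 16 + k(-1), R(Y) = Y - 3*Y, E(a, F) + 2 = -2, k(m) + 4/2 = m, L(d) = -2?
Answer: 271/8 ≈ 33.875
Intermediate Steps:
k(m) = -2 + m
E(a, F) = -4 (E(a, F) = -2 - 2 = -4)
R(Y) = -2*Y
T(y) = 13 (T(y) = 16 + (-2 - 1) = 16 - 3 = 13)
w(G) = (171 + G)/(2*G) (w(G) = (171 + G)/((2*G)) = (171 + G)*(1/(2*G)) = (171 + G)/(2*G))
T(R(-10)) - w(E(-11, L(1))) = 13 - (171 - 4)/(2*(-4)) = 13 - (-1)*167/(2*4) = 13 - 1*(-167/8) = 13 + 167/8 = 271/8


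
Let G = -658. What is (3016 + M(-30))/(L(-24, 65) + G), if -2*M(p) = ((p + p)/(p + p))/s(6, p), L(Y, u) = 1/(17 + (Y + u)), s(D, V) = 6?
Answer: -1049539/228978 ≈ -4.5836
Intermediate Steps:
L(Y, u) = 1/(17 + Y + u)
M(p) = -1/12 (M(p) = -(p + p)/(p + p)/(2*6) = -(2*p)/((2*p))/(2*6) = -(2*p)*(1/(2*p))/(2*6) = -1/(2*6) = -½*⅙ = -1/12)
(3016 + M(-30))/(L(-24, 65) + G) = (3016 - 1/12)/(1/(17 - 24 + 65) - 658) = 36191/(12*(1/58 - 658)) = 36191/(12*(-38163/58)) = (36191/12)*(-58/38163) = -1049539/228978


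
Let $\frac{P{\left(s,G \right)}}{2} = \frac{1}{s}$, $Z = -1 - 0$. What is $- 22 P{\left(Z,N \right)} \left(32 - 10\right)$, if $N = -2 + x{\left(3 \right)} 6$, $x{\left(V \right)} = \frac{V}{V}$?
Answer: $968$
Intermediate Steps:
$x{\left(V \right)} = 1$
$Z = -1$ ($Z = -1 + 0 = -1$)
$N = 4$ ($N = -2 + 1 \cdot 6 = -2 + 6 = 4$)
$P{\left(s,G \right)} = \frac{2}{s}$
$- 22 P{\left(Z,N \right)} \left(32 - 10\right) = - 22 \frac{2}{-1} \left(32 - 10\right) = - 22 \cdot 2 \left(-1\right) 22 = \left(-22\right) \left(-2\right) 22 = 44 \cdot 22 = 968$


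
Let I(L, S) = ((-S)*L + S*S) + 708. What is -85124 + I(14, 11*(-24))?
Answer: -11024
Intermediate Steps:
I(L, S) = 708 + S**2 - L*S (I(L, S) = (-L*S + S**2) + 708 = (S**2 - L*S) + 708 = 708 + S**2 - L*S)
-85124 + I(14, 11*(-24)) = -85124 + (708 + (11*(-24))**2 - 1*14*11*(-24)) = -85124 + (708 + (-264)**2 - 1*14*(-264)) = -85124 + (708 + 69696 + 3696) = -85124 + 74100 = -11024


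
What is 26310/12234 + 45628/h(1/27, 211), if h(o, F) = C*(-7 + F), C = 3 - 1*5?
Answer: -1341859/12234 ≈ -109.68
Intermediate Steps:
C = -2 (C = 3 - 5 = -2)
h(o, F) = 14 - 2*F (h(o, F) = -2*(-7 + F) = 14 - 2*F)
26310/12234 + 45628/h(1/27, 211) = 26310/12234 + 45628/(14 - 2*211) = 26310*(1/12234) + 45628/(14 - 422) = 4385/2039 + 45628/(-408) = 4385/2039 + 45628*(-1/408) = 4385/2039 - 671/6 = -1341859/12234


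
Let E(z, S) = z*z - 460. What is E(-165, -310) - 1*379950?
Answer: -353185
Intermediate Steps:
E(z, S) = -460 + z² (E(z, S) = z² - 460 = -460 + z²)
E(-165, -310) - 1*379950 = (-460 + (-165)²) - 1*379950 = (-460 + 27225) - 379950 = 26765 - 379950 = -353185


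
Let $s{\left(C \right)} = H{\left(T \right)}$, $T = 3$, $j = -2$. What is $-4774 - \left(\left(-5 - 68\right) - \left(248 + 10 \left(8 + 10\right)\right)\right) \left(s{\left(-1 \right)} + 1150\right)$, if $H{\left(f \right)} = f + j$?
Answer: $571877$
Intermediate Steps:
$H{\left(f \right)} = -2 + f$ ($H{\left(f \right)} = f - 2 = -2 + f$)
$s{\left(C \right)} = 1$ ($s{\left(C \right)} = -2 + 3 = 1$)
$-4774 - \left(\left(-5 - 68\right) - \left(248 + 10 \left(8 + 10\right)\right)\right) \left(s{\left(-1 \right)} + 1150\right) = -4774 - \left(\left(-5 - 68\right) - \left(248 + 10 \left(8 + 10\right)\right)\right) \left(1 + 1150\right) = -4774 - \left(\left(-5 - 68\right) - 428\right) 1151 = -4774 - \left(-73 - 428\right) 1151 = -4774 - \left(-501\right) 1151 = -4774 - -576651 = -4774 + 576651 = 571877$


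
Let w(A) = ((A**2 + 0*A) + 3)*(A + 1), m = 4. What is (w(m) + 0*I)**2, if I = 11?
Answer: 9025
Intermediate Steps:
w(A) = (1 + A)*(3 + A**2) (w(A) = ((A**2 + 0) + 3)*(1 + A) = (A**2 + 3)*(1 + A) = (3 + A**2)*(1 + A) = (1 + A)*(3 + A**2))
(w(m) + 0*I)**2 = ((3 + 4**2 + 4**3 + 3*4) + 0*11)**2 = ((3 + 16 + 64 + 12) + 0)**2 = (95 + 0)**2 = 95**2 = 9025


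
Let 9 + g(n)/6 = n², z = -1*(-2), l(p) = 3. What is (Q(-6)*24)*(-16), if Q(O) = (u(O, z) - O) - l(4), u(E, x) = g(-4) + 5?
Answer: -19200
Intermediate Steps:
z = 2
g(n) = -54 + 6*n²
u(E, x) = 47 (u(E, x) = (-54 + 6*(-4)²) + 5 = (-54 + 6*16) + 5 = (-54 + 96) + 5 = 42 + 5 = 47)
Q(O) = 44 - O (Q(O) = (47 - O) - 1*3 = (47 - O) - 3 = 44 - O)
(Q(-6)*24)*(-16) = ((44 - 1*(-6))*24)*(-16) = ((44 + 6)*24)*(-16) = (50*24)*(-16) = 1200*(-16) = -19200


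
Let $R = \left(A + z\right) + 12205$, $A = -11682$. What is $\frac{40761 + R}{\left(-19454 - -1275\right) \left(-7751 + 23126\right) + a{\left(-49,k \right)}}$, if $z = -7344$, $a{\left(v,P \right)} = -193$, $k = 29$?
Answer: $- \frac{16970}{139751159} \approx -0.00012143$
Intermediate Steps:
$R = -6821$ ($R = \left(-11682 - 7344\right) + 12205 = -19026 + 12205 = -6821$)
$\frac{40761 + R}{\left(-19454 - -1275\right) \left(-7751 + 23126\right) + a{\left(-49,k \right)}} = \frac{40761 - 6821}{\left(-19454 - -1275\right) \left(-7751 + 23126\right) - 193} = \frac{33940}{\left(-19454 + 1275\right) 15375 - 193} = \frac{33940}{\left(-18179\right) 15375 - 193} = \frac{33940}{-279502125 - 193} = \frac{33940}{-279502318} = 33940 \left(- \frac{1}{279502318}\right) = - \frac{16970}{139751159}$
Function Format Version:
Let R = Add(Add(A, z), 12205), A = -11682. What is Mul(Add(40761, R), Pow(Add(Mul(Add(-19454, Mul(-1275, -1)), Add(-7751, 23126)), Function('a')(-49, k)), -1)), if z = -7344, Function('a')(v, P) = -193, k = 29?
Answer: Rational(-16970, 139751159) ≈ -0.00012143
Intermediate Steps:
R = -6821 (R = Add(Add(-11682, -7344), 12205) = Add(-19026, 12205) = -6821)
Mul(Add(40761, R), Pow(Add(Mul(Add(-19454, Mul(-1275, -1)), Add(-7751, 23126)), Function('a')(-49, k)), -1)) = Mul(Add(40761, -6821), Pow(Add(Mul(Add(-19454, Mul(-1275, -1)), Add(-7751, 23126)), -193), -1)) = Mul(33940, Pow(Add(Mul(Add(-19454, 1275), 15375), -193), -1)) = Mul(33940, Pow(Add(Mul(-18179, 15375), -193), -1)) = Mul(33940, Pow(Add(-279502125, -193), -1)) = Mul(33940, Pow(-279502318, -1)) = Mul(33940, Rational(-1, 279502318)) = Rational(-16970, 139751159)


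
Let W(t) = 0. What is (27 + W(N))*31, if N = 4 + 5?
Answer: 837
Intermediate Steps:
N = 9
(27 + W(N))*31 = (27 + 0)*31 = 27*31 = 837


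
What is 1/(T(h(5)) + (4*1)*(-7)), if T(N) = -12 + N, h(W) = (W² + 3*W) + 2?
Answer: ½ ≈ 0.50000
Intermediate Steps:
h(W) = 2 + W² + 3*W
1/(T(h(5)) + (4*1)*(-7)) = 1/((-12 + (2 + 5² + 3*5)) + (4*1)*(-7)) = 1/((-12 + (2 + 25 + 15)) + 4*(-7)) = 1/((-12 + 42) - 28) = 1/(30 - 28) = 1/2 = ½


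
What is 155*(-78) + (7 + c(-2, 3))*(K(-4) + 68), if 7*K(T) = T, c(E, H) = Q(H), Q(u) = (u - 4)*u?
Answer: -82742/7 ≈ -11820.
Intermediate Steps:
Q(u) = u*(-4 + u) (Q(u) = (-4 + u)*u = u*(-4 + u))
c(E, H) = H*(-4 + H)
K(T) = T/7
155*(-78) + (7 + c(-2, 3))*(K(-4) + 68) = 155*(-78) + (7 + 3*(-4 + 3))*((⅐)*(-4) + 68) = -12090 + (7 + 3*(-1))*(-4/7 + 68) = -12090 + (7 - 3)*(472/7) = -12090 + 4*(472/7) = -12090 + 1888/7 = -82742/7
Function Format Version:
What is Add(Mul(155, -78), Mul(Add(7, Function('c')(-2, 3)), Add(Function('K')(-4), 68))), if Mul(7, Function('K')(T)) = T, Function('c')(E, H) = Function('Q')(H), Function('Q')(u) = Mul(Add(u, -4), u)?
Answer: Rational(-82742, 7) ≈ -11820.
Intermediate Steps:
Function('Q')(u) = Mul(u, Add(-4, u)) (Function('Q')(u) = Mul(Add(-4, u), u) = Mul(u, Add(-4, u)))
Function('c')(E, H) = Mul(H, Add(-4, H))
Function('K')(T) = Mul(Rational(1, 7), T)
Add(Mul(155, -78), Mul(Add(7, Function('c')(-2, 3)), Add(Function('K')(-4), 68))) = Add(Mul(155, -78), Mul(Add(7, Mul(3, Add(-4, 3))), Add(Mul(Rational(1, 7), -4), 68))) = Add(-12090, Mul(Add(7, Mul(3, -1)), Add(Rational(-4, 7), 68))) = Add(-12090, Mul(Add(7, -3), Rational(472, 7))) = Add(-12090, Mul(4, Rational(472, 7))) = Add(-12090, Rational(1888, 7)) = Rational(-82742, 7)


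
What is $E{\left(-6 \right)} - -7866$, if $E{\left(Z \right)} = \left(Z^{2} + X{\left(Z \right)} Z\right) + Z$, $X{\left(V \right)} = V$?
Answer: $7932$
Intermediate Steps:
$E{\left(Z \right)} = Z + 2 Z^{2}$ ($E{\left(Z \right)} = \left(Z^{2} + Z Z\right) + Z = \left(Z^{2} + Z^{2}\right) + Z = 2 Z^{2} + Z = Z + 2 Z^{2}$)
$E{\left(-6 \right)} - -7866 = - 6 \left(1 + 2 \left(-6\right)\right) - -7866 = - 6 \left(1 - 12\right) + 7866 = \left(-6\right) \left(-11\right) + 7866 = 66 + 7866 = 7932$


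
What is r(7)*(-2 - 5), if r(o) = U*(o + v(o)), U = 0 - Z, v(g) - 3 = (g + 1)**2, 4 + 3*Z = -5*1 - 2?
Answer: -5698/3 ≈ -1899.3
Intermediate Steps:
Z = -11/3 (Z = -4/3 + (-5*1 - 2)/3 = -4/3 + (-5 - 2)/3 = -4/3 + (1/3)*(-7) = -4/3 - 7/3 = -11/3 ≈ -3.6667)
v(g) = 3 + (1 + g)**2 (v(g) = 3 + (g + 1)**2 = 3 + (1 + g)**2)
U = 11/3 (U = 0 - 1*(-11/3) = 0 + 11/3 = 11/3 ≈ 3.6667)
r(o) = 11 + 11*o/3 + 11*(1 + o)**2/3 (r(o) = 11*(o + (3 + (1 + o)**2))/3 = 11*(3 + o + (1 + o)**2)/3 = 11 + 11*o/3 + 11*(1 + o)**2/3)
r(7)*(-2 - 5) = (44/3 + 11*7 + (11/3)*7**2)*(-2 - 5) = (44/3 + 77 + (11/3)*49)*(-7) = (44/3 + 77 + 539/3)*(-7) = (814/3)*(-7) = -5698/3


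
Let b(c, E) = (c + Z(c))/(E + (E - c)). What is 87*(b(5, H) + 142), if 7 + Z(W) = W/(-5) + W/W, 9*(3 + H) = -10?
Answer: 1471692/119 ≈ 12367.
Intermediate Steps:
H = -37/9 (H = -3 + (⅑)*(-10) = -3 - 10/9 = -37/9 ≈ -4.1111)
Z(W) = -6 - W/5 (Z(W) = -7 + (W/(-5) + W/W) = -7 + (W*(-⅕) + 1) = -7 + (-W/5 + 1) = -7 + (1 - W/5) = -6 - W/5)
b(c, E) = (-6 + 4*c/5)/(-c + 2*E) (b(c, E) = (c + (-6 - c/5))/(E + (E - c)) = (-6 + 4*c/5)/(-c + 2*E))
87*(b(5, H) + 142) = 87*(2*(-15 + 2*5)/(5*(-1*5 + 2*(-37/9))) + 142) = 87*(2*(-15 + 10)/(5*(-5 - 74/9)) + 142) = 87*((⅖)*(-5)/(-119/9) + 142) = 87*((⅖)*(-9/119)*(-5) + 142) = 87*(18/119 + 142) = 87*(16916/119) = 1471692/119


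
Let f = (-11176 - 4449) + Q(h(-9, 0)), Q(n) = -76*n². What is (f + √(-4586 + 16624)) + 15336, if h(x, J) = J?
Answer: -289 + √12038 ≈ -179.28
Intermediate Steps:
f = -15625 (f = (-11176 - 4449) - 76*0² = -15625 - 76*0 = -15625 + 0 = -15625)
(f + √(-4586 + 16624)) + 15336 = (-15625 + √(-4586 + 16624)) + 15336 = (-15625 + √12038) + 15336 = -289 + √12038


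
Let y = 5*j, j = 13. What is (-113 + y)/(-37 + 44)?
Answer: -48/7 ≈ -6.8571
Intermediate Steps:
y = 65 (y = 5*13 = 65)
(-113 + y)/(-37 + 44) = (-113 + 65)/(-37 + 44) = -48/7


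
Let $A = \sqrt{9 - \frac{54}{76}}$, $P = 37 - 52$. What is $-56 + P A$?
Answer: $-56 - \frac{45 \sqrt{1330}}{38} \approx -99.187$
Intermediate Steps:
$P = -15$
$A = \frac{3 \sqrt{1330}}{38}$ ($A = \sqrt{9 - \frac{27}{38}} = \sqrt{\frac{315}{38}} = \frac{3 \sqrt{1330}}{38} \approx 2.8791$)
$-56 + P A = -56 - 15 \frac{3 \sqrt{1330}}{38} = -56 - \frac{45 \sqrt{1330}}{38}$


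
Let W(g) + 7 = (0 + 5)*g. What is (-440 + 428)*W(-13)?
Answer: 864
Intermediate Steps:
W(g) = -7 + 5*g (W(g) = -7 + (0 + 5)*g = -7 + 5*g)
(-440 + 428)*W(-13) = (-440 + 428)*(-7 + 5*(-13)) = -12*(-7 - 65) = -12*(-72) = 864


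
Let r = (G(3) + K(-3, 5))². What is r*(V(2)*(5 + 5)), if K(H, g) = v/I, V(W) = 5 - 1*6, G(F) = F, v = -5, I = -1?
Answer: -640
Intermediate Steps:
V(W) = -1 (V(W) = 5 - 6 = -1)
K(H, g) = 5 (K(H, g) = -5/(-1) = -5*(-1) = 5)
r = 64 (r = (3 + 5)² = 8² = 64)
r*(V(2)*(5 + 5)) = 64*(-(5 + 5)) = 64*(-1*10) = 64*(-10) = -640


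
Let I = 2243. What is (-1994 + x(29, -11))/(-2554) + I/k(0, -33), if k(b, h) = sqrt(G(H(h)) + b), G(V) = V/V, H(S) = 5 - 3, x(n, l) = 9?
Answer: 5730607/2554 ≈ 2243.8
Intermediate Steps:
H(S) = 2
G(V) = 1
k(b, h) = sqrt(1 + b)
(-1994 + x(29, -11))/(-2554) + I/k(0, -33) = (-1994 + 9)/(-2554) + 2243/(sqrt(1 + 0)) = -1985*(-1/2554) + 2243/(sqrt(1)) = 1985/2554 + 2243/1 = 1985/2554 + 2243*1 = 1985/2554 + 2243 = 5730607/2554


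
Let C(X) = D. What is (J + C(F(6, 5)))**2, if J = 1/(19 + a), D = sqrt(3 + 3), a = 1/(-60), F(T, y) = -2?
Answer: 7787526/1297321 + 120*sqrt(6)/1139 ≈ 6.2608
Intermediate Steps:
a = -1/60 ≈ -0.016667
D = sqrt(6) ≈ 2.4495
C(X) = sqrt(6)
J = 60/1139 (J = 1/(19 - 1/60) = 1/(1139/60) = 60/1139 ≈ 0.052678)
(J + C(F(6, 5)))**2 = (60/1139 + sqrt(6))**2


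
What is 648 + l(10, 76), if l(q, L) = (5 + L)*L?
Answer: 6804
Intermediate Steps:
l(q, L) = L*(5 + L)
648 + l(10, 76) = 648 + 76*(5 + 76) = 648 + 76*81 = 648 + 6156 = 6804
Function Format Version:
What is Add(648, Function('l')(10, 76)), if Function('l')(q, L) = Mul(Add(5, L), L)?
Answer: 6804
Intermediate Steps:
Function('l')(q, L) = Mul(L, Add(5, L))
Add(648, Function('l')(10, 76)) = Add(648, Mul(76, Add(5, 76))) = Add(648, Mul(76, 81)) = Add(648, 6156) = 6804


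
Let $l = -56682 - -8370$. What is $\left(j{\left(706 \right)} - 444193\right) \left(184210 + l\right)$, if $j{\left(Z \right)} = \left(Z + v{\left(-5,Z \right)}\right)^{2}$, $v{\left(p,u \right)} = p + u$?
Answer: $208665399488$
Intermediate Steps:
$l = -48312$ ($l = -56682 + 8370 = -48312$)
$j{\left(Z \right)} = \left(-5 + 2 Z\right)^{2}$ ($j{\left(Z \right)} = \left(Z + \left(-5 + Z\right)\right)^{2} = \left(-5 + 2 Z\right)^{2}$)
$\left(j{\left(706 \right)} - 444193\right) \left(184210 + l\right) = \left(\left(-5 + 2 \cdot 706\right)^{2} - 444193\right) \left(184210 - 48312\right) = \left(\left(-5 + 1412\right)^{2} - 444193\right) 135898 = \left(1407^{2} - 444193\right) 135898 = \left(1979649 - 444193\right) 135898 = 1535456 \cdot 135898 = 208665399488$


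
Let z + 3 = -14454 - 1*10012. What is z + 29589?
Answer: 5120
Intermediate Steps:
z = -24469 (z = -3 + (-14454 - 1*10012) = -3 + (-14454 - 10012) = -3 - 24466 = -24469)
z + 29589 = -24469 + 29589 = 5120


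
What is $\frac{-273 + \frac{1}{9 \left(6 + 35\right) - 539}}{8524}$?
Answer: $- \frac{46411}{1449080} \approx -0.032028$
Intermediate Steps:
$\frac{-273 + \frac{1}{9 \left(6 + 35\right) - 539}}{8524} = \left(-273 + \frac{1}{9 \cdot 41 - 539}\right) \frac{1}{8524} = \left(-273 + \frac{1}{369 - 539}\right) \frac{1}{8524} = \left(-273 + \frac{1}{-170}\right) \frac{1}{8524} = \left(-273 - \frac{1}{170}\right) \frac{1}{8524} = \left(- \frac{46411}{170}\right) \frac{1}{8524} = - \frac{46411}{1449080}$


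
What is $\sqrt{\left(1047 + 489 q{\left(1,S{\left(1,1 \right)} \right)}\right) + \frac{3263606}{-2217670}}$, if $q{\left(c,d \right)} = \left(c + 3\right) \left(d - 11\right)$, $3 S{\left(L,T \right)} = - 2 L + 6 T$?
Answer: $\frac{i \sqrt{21962177837375230}}{1108835} \approx 133.65 i$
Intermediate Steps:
$S{\left(L,T \right)} = 2 T - \frac{2 L}{3}$ ($S{\left(L,T \right)} = \frac{- 2 L + 6 T}{3} = 2 T - \frac{2 L}{3}$)
$q{\left(c,d \right)} = \left(-11 + d\right) \left(3 + c\right)$ ($q{\left(c,d \right)} = \left(3 + c\right) \left(-11 + d\right) = \left(-11 + d\right) \left(3 + c\right)$)
$\sqrt{\left(1047 + 489 q{\left(1,S{\left(1,1 \right)} \right)}\right) + \frac{3263606}{-2217670}} = \sqrt{\left(1047 + 489 \left(-33 - 11 + 3 \left(2 \cdot 1 - \frac{2}{3}\right) + 1 \left(2 \cdot 1 - \frac{2}{3}\right)\right)\right) + \frac{3263606}{-2217670}} = \sqrt{\left(1047 + 489 \left(-33 - 11 + 3 \left(2 - \frac{2}{3}\right) + 1 \left(2 - \frac{2}{3}\right)\right)\right) + 3263606 \left(- \frac{1}{2217670}\right)} = \sqrt{\left(1047 + 489 \left(-33 - 11 + 3 \cdot \frac{4}{3} + 1 \cdot \frac{4}{3}\right)\right) - \frac{1631803}{1108835}} = \sqrt{\left(1047 + 489 \left(-33 - 11 + 4 + \frac{4}{3}\right)\right) - \frac{1631803}{1108835}} = \sqrt{\left(1047 + 489 \left(- \frac{116}{3}\right)\right) - \frac{1631803}{1108835}} = \sqrt{\left(1047 - 18908\right) - \frac{1631803}{1108835}} = \sqrt{-17861 - \frac{1631803}{1108835}} = \sqrt{- \frac{19806533738}{1108835}} = \frac{i \sqrt{21962177837375230}}{1108835}$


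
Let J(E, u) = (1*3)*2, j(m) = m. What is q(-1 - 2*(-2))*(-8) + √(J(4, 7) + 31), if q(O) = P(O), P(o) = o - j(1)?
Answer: -16 + √37 ≈ -9.9172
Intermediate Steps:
J(E, u) = 6 (J(E, u) = 3*2 = 6)
P(o) = -1 + o (P(o) = o - 1*1 = o - 1 = -1 + o)
q(O) = -1 + O
q(-1 - 2*(-2))*(-8) + √(J(4, 7) + 31) = (-1 + (-1 - 2*(-2)))*(-8) + √(6 + 31) = (-1 + (-1 + 4))*(-8) + √37 = (-1 + 3)*(-8) + √37 = 2*(-8) + √37 = -16 + √37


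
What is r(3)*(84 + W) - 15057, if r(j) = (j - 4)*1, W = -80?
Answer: -15061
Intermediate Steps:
r(j) = -4 + j (r(j) = (-4 + j)*1 = -4 + j)
r(3)*(84 + W) - 15057 = (-4 + 3)*(84 - 80) - 15057 = -1*4 - 15057 = -4 - 15057 = -15061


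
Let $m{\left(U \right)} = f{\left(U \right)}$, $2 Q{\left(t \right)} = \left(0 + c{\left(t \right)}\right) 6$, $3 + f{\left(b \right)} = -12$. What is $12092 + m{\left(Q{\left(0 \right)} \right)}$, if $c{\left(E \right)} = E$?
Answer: $12077$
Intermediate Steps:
$f{\left(b \right)} = -15$ ($f{\left(b \right)} = -3 - 12 = -15$)
$Q{\left(t \right)} = 3 t$ ($Q{\left(t \right)} = \frac{\left(0 + t\right) 6}{2} = \frac{t 6}{2} = \frac{6 t}{2} = 3 t$)
$m{\left(U \right)} = -15$
$12092 + m{\left(Q{\left(0 \right)} \right)} = 12092 - 15 = 12077$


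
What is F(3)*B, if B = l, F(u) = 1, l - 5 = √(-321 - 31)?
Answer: 5 + 4*I*√22 ≈ 5.0 + 18.762*I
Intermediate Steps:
l = 5 + 4*I*√22 (l = 5 + √(-321 - 31) = 5 + √(-352) = 5 + 4*I*√22 ≈ 5.0 + 18.762*I)
B = 5 + 4*I*√22 ≈ 5.0 + 18.762*I
F(3)*B = 1*(5 + 4*I*√22) = 5 + 4*I*√22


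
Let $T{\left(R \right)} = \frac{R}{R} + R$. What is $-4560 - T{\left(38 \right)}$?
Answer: $-4599$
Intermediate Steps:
$T{\left(R \right)} = 1 + R$
$-4560 - T{\left(38 \right)} = -4560 - \left(1 + 38\right) = -4560 - 39 = -4599$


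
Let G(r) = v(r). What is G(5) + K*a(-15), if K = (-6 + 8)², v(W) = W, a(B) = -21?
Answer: -79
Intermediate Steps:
G(r) = r
K = 4 (K = 2² = 4)
G(5) + K*a(-15) = 5 + 4*(-21) = 5 - 84 = -79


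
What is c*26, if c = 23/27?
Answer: 598/27 ≈ 22.148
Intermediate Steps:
c = 23/27 (c = 23*(1/27) = 23/27 ≈ 0.85185)
c*26 = (23/27)*26 = 598/27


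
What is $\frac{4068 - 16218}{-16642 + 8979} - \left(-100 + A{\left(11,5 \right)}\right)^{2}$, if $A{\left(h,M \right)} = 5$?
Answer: $- \frac{69146425}{7663} \approx -9023.4$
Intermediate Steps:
$\frac{4068 - 16218}{-16642 + 8979} - \left(-100 + A{\left(11,5 \right)}\right)^{2} = \frac{4068 - 16218}{-16642 + 8979} - \left(-100 + 5\right)^{2} = - \frac{12150}{-7663} - \left(-95\right)^{2} = \left(-12150\right) \left(- \frac{1}{7663}\right) - 9025 = \frac{12150}{7663} - 9025 = - \frac{69146425}{7663}$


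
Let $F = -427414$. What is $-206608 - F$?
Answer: $220806$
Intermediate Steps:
$-206608 - F = -206608 - -427414 = -206608 + 427414 = 220806$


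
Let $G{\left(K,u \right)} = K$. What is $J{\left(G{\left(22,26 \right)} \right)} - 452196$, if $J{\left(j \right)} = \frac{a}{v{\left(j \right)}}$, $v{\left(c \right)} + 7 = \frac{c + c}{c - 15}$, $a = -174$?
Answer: $- \frac{2259762}{5} \approx -4.5195 \cdot 10^{5}$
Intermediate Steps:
$v{\left(c \right)} = -7 + \frac{2 c}{-15 + c}$ ($v{\left(c \right)} = -7 + \frac{c + c}{c - 15} = -7 + \frac{2 c}{-15 + c}$)
$J{\left(j \right)} = - \frac{174 \left(-15 + j\right)}{5 \left(21 - j\right)}$ ($J{\left(j \right)} = - \frac{174}{5 \frac{1}{-15 + j} \left(21 - j\right)} = - 174 \frac{-15 + j}{5 \left(21 - j\right)} = - \frac{174 \left(-15 + j\right)}{5 \left(21 - j\right)}$)
$J{\left(G{\left(22,26 \right)} \right)} - 452196 = \frac{174 \left(-15 + 22\right)}{5 \left(-21 + 22\right)} - 452196 = \frac{174}{5} \cdot 1^{-1} \cdot 7 - 452196 = \frac{174}{5} \cdot 1 \cdot 7 - 452196 = \frac{1218}{5} - 452196 = - \frac{2259762}{5}$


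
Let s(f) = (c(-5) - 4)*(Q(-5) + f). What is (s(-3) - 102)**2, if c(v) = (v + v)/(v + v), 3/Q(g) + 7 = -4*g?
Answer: 1483524/169 ≈ 8778.3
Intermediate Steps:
Q(g) = 3/(-7 - 4*g)
c(v) = 1 (c(v) = (2*v)/((2*v)) = (2*v)*(1/(2*v)) = 1)
s(f) = -9/13 - 3*f (s(f) = (1 - 4)*(-3/(7 + 4*(-5)) + f) = -3*(-3/(7 - 20) + f) = -3*(-3/(-13) + f) = -3*(-3*(-1/13) + f) = -3*(3/13 + f) = -9/13 - 3*f)
(s(-3) - 102)**2 = ((-9/13 - 3*(-3)) - 102)**2 = ((-9/13 + 9) - 102)**2 = (108/13 - 102)**2 = (-1218/13)**2 = 1483524/169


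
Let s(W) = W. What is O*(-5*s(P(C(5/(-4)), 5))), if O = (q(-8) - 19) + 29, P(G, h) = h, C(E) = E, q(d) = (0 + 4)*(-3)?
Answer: 50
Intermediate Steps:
q(d) = -12 (q(d) = 4*(-3) = -12)
O = -2 (O = (-12 - 19) + 29 = -31 + 29 = -2)
O*(-5*s(P(C(5/(-4)), 5))) = -(-10)*5 = -2*(-25) = 50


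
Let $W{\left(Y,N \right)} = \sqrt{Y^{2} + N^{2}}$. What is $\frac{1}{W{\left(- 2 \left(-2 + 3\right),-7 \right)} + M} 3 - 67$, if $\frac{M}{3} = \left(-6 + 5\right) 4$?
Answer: $- \frac{6133}{91} - \frac{3 \sqrt{53}}{91} \approx -67.636$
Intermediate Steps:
$M = -12$ ($M = 3 \left(-6 + 5\right) 4 = 3 \left(\left(-1\right) 4\right) = 3 \left(-4\right) = -12$)
$W{\left(Y,N \right)} = \sqrt{N^{2} + Y^{2}}$
$\frac{1}{W{\left(- 2 \left(-2 + 3\right),-7 \right)} + M} 3 - 67 = \frac{1}{\sqrt{\left(-7\right)^{2} + \left(- 2 \left(-2 + 3\right)\right)^{2}} - 12} \cdot 3 - 67 = \frac{1}{\sqrt{49 + \left(\left(-2\right) 1\right)^{2}} - 12} \cdot 3 - 67 = \frac{1}{\sqrt{49 + \left(-2\right)^{2}} - 12} \cdot 3 - 67 = \frac{1}{\sqrt{49 + 4} - 12} \cdot 3 - 67 = \frac{1}{\sqrt{53} - 12} \cdot 3 - 67 = \frac{1}{-12 + \sqrt{53}} \cdot 3 - 67 = \frac{3}{-12 + \sqrt{53}} - 67 = -67 + \frac{3}{-12 + \sqrt{53}}$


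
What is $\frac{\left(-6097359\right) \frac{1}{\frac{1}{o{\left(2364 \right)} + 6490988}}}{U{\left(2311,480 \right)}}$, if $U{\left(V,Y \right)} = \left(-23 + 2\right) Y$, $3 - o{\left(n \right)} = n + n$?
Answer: $\frac{1883289241877}{480} \approx 3.9235 \cdot 10^{9}$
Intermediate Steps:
$o{\left(n \right)} = 3 - 2 n$ ($o{\left(n \right)} = 3 - \left(n + n\right) = 3 - 2 n$)
$U{\left(V,Y \right)} = - 21 Y$
$\frac{\left(-6097359\right) \frac{1}{\frac{1}{o{\left(2364 \right)} + 6490988}}}{U{\left(2311,480 \right)}} = \frac{\left(-6097359\right) \frac{1}{\frac{1}{\left(3 - 4728\right) + 6490988}}}{\left(-21\right) 480} = \frac{\left(-6097359\right) \frac{1}{\frac{1}{\left(3 - 4728\right) + 6490988}}}{-10080} = - \frac{6097359}{\frac{1}{-4725 + 6490988}} \left(- \frac{1}{10080}\right) = - \frac{6097359}{\frac{1}{6486263}} \left(- \frac{1}{10080}\right) = - 6097359 \frac{1}{\frac{1}{6486263}} \left(- \frac{1}{10080}\right) = \left(-6097359\right) 6486263 \left(- \frac{1}{10080}\right) = \left(-39549074079417\right) \left(- \frac{1}{10080}\right) = \frac{1883289241877}{480}$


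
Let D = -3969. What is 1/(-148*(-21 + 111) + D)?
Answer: -1/17289 ≈ -5.7840e-5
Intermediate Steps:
1/(-148*(-21 + 111) + D) = 1/(-148*(-21 + 111) - 3969) = 1/(-148*90 - 3969) = 1/(-13320 - 3969) = 1/(-17289) = -1/17289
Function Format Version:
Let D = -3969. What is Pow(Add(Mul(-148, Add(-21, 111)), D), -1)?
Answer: Rational(-1, 17289) ≈ -5.7840e-5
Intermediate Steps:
Pow(Add(Mul(-148, Add(-21, 111)), D), -1) = Pow(Add(Mul(-148, Add(-21, 111)), -3969), -1) = Pow(Add(Mul(-148, 90), -3969), -1) = Pow(Add(-13320, -3969), -1) = Pow(-17289, -1) = Rational(-1, 17289)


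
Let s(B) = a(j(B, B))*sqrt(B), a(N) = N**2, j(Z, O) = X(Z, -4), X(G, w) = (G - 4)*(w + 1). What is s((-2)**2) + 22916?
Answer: 22916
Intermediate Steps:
X(G, w) = (1 + w)*(-4 + G) (X(G, w) = (-4 + G)*(1 + w) = (1 + w)*(-4 + G))
j(Z, O) = 12 - 3*Z (j(Z, O) = -4 + Z - 4*(-4) + Z*(-4) = -4 + Z + 16 - 4*Z = 12 - 3*Z)
s(B) = sqrt(B)*(12 - 3*B)**2 (s(B) = (12 - 3*B)**2*sqrt(B) = sqrt(B)*(12 - 3*B)**2)
s((-2)**2) + 22916 = 9*sqrt((-2)**2)*(4 - 1*(-2)**2)**2 + 22916 = 9*sqrt(4)*(4 - 1*4)**2 + 22916 = 9*2*(4 - 4)**2 + 22916 = 9*2*0**2 + 22916 = 9*2*0 + 22916 = 0 + 22916 = 22916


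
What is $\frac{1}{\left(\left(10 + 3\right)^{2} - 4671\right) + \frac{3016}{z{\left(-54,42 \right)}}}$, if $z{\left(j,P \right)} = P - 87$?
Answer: $- \frac{45}{205606} \approx -0.00021887$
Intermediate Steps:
$z{\left(j,P \right)} = -87 + P$
$\frac{1}{\left(\left(10 + 3\right)^{2} - 4671\right) + \frac{3016}{z{\left(-54,42 \right)}}} = \frac{1}{\left(\left(10 + 3\right)^{2} - 4671\right) + \frac{3016}{-87 + 42}} = \frac{1}{\left(13^{2} - 4671\right) + \frac{3016}{-45}} = \frac{1}{\left(169 - 4671\right) + 3016 \left(- \frac{1}{45}\right)} = \frac{1}{-4502 - \frac{3016}{45}} = \frac{1}{- \frac{205606}{45}} = - \frac{45}{205606}$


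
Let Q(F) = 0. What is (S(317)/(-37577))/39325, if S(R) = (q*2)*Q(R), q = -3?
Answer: 0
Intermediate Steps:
S(R) = 0 (S(R) = -3*2*0 = -6*0 = 0)
(S(317)/(-37577))/39325 = (0/(-37577))/39325 = (0*(-1/37577))*(1/39325) = 0*(1/39325) = 0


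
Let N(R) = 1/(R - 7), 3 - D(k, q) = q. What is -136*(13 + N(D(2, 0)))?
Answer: -1734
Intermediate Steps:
D(k, q) = 3 - q
N(R) = 1/(-7 + R)
-136*(13 + N(D(2, 0))) = -136*(13 + 1/(-7 + (3 - 1*0))) = -136*(13 + 1/(-7 + (3 + 0))) = -136*(13 + 1/(-7 + 3)) = -136*(13 + 1/(-4)) = -136*(13 - 1/4) = -136*51/4 = -1734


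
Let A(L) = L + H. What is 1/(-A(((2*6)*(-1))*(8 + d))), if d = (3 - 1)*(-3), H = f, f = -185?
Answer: 1/209 ≈ 0.0047847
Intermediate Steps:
H = -185
d = -6 (d = 2*(-3) = -6)
A(L) = -185 + L (A(L) = L - 185 = -185 + L)
1/(-A(((2*6)*(-1))*(8 + d))) = 1/(-(-185 + ((2*6)*(-1))*(8 - 6))) = 1/(-(-185 + (12*(-1))*2)) = 1/(-(-185 - 12*2)) = 1/(-(-185 - 24)) = 1/(-1*(-209)) = 1/209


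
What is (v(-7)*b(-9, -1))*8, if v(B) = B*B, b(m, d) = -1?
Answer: -392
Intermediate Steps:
v(B) = B²
(v(-7)*b(-9, -1))*8 = ((-7)²*(-1))*8 = (49*(-1))*8 = -49*8 = -392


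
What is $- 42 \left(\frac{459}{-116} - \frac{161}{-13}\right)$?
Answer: $- \frac{266889}{754} \approx -353.96$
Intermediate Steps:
$- 42 \left(\frac{459}{-116} - \frac{161}{-13}\right) = - 42 \left(459 \left(- \frac{1}{116}\right) - - \frac{161}{13}\right) = - 42 \left(- \frac{459}{116} + \frac{161}{13}\right) = \left(-42\right) \frac{12709}{1508} = - \frac{266889}{754}$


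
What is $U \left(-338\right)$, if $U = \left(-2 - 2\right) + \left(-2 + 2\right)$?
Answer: $1352$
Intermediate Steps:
$U = -4$ ($U = \left(-2 - 2\right) + 0 = -4 + 0 = -4$)
$U \left(-338\right) = \left(-4\right) \left(-338\right) = 1352$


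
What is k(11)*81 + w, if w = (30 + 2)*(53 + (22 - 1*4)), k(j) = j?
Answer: 3163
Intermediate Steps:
w = 2272 (w = 32*(53 + (22 - 4)) = 32*(53 + 18) = 32*71 = 2272)
k(11)*81 + w = 11*81 + 2272 = 891 + 2272 = 3163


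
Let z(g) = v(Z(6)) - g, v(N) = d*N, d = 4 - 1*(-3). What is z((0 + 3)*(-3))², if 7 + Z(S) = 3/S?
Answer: 5329/4 ≈ 1332.3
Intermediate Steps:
Z(S) = -7 + 3/S
d = 7 (d = 4 + 3 = 7)
v(N) = 7*N
z(g) = -91/2 - g (z(g) = 7*(-7 + 3/6) - g = 7*(-7 + 3*(⅙)) - g = 7*(-7 + ½) - g = 7*(-13/2) - g = -91/2 - g)
z((0 + 3)*(-3))² = (-91/2 - (0 + 3)*(-3))² = (-91/2 - 3*(-3))² = (-91/2 - 1*(-9))² = (-91/2 + 9)² = (-73/2)² = 5329/4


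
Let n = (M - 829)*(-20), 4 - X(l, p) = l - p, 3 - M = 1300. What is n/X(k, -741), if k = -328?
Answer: -42520/409 ≈ -103.96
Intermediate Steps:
M = -1297 (M = 3 - 1*1300 = 3 - 1300 = -1297)
X(l, p) = 4 + p - l (X(l, p) = 4 - (l - p) = 4 + (p - l) = 4 + p - l)
n = 42520 (n = (-1297 - 829)*(-20) = -2126*(-20) = 42520)
n/X(k, -741) = 42520/(4 - 741 - 1*(-328)) = 42520/(4 - 741 + 328) = 42520/(-409) = 42520*(-1/409) = -42520/409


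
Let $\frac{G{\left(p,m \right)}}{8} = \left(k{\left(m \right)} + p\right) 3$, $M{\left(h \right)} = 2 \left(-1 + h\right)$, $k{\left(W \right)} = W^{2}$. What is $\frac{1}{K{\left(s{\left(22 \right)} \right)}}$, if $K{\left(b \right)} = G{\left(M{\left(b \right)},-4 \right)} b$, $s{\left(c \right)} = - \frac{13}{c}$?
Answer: $- \frac{121}{21996} \approx -0.005501$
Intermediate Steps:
$M{\left(h \right)} = -2 + 2 h$
$G{\left(p,m \right)} = 24 p + 24 m^{2}$ ($G{\left(p,m \right)} = 8 \left(m^{2} + p\right) 3 = 8 \left(p + m^{2}\right) 3 = 8 \left(3 p + 3 m^{2}\right) = 24 p + 24 m^{2}$)
$K{\left(b \right)} = b \left(336 + 48 b\right)$ ($K{\left(b \right)} = \left(24 \left(-2 + 2 b\right) + 24 \left(-4\right)^{2}\right) b = \left(\left(-48 + 48 b\right) + 24 \cdot 16\right) b = \left(\left(-48 + 48 b\right) + 384\right) b = \left(336 + 48 b\right) b = b \left(336 + 48 b\right)$)
$\frac{1}{K{\left(s{\left(22 \right)} \right)}} = \frac{1}{48 \left(- \frac{13}{22}\right) \left(7 - \frac{13}{22}\right)} = \frac{1}{48 \left(- \frac{13}{22}\right) \frac{141}{22}} = \frac{1}{- \frac{21996}{121}} = - \frac{121}{21996}$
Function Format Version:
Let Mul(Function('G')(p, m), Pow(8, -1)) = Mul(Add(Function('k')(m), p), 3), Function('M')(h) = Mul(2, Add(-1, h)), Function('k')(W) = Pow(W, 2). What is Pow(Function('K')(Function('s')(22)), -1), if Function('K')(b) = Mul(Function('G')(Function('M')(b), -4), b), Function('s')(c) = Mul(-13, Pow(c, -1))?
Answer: Rational(-121, 21996) ≈ -0.0055010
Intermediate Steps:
Function('M')(h) = Add(-2, Mul(2, h))
Function('G')(p, m) = Add(Mul(24, p), Mul(24, Pow(m, 2))) (Function('G')(p, m) = Mul(8, Mul(Add(Pow(m, 2), p), 3)) = Mul(8, Mul(Add(p, Pow(m, 2)), 3)) = Mul(8, Add(Mul(3, p), Mul(3, Pow(m, 2)))) = Add(Mul(24, p), Mul(24, Pow(m, 2))))
Function('K')(b) = Mul(b, Add(336, Mul(48, b))) (Function('K')(b) = Mul(Add(Mul(24, Add(-2, Mul(2, b))), Mul(24, Pow(-4, 2))), b) = Mul(Add(Add(-48, Mul(48, b)), Mul(24, 16)), b) = Mul(Add(Add(-48, Mul(48, b)), 384), b) = Mul(Add(336, Mul(48, b)), b) = Mul(b, Add(336, Mul(48, b))))
Pow(Function('K')(Function('s')(22)), -1) = Pow(Mul(48, Mul(-13, Pow(22, -1)), Add(7, Mul(-13, Pow(22, -1)))), -1) = Pow(Mul(48, Mul(-13, Rational(1, 22)), Add(7, Mul(-13, Rational(1, 22)))), -1) = Pow(Mul(48, Rational(-13, 22), Add(7, Rational(-13, 22))), -1) = Pow(Mul(48, Rational(-13, 22), Rational(141, 22)), -1) = Pow(Rational(-21996, 121), -1) = Rational(-121, 21996)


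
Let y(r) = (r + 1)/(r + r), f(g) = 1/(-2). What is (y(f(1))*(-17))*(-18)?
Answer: -153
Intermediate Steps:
f(g) = -½
y(r) = (1 + r)/(2*r) (y(r) = (1 + r)/((2*r)) = (1 + r)*(1/(2*r)) = (1 + r)/(2*r))
(y(f(1))*(-17))*(-18) = (((1 - ½)/(2*(-½)))*(-17))*(-18) = (((½)*(-2)*(½))*(-17))*(-18) = -½*(-17)*(-18) = (17/2)*(-18) = -153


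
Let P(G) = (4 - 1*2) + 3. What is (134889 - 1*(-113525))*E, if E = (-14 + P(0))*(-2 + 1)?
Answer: 2235726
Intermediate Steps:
P(G) = 5 (P(G) = (4 - 2) + 3 = 2 + 3 = 5)
E = 9 (E = (-14 + 5)*(-2 + 1) = -9*(-1) = 9)
(134889 - 1*(-113525))*E = (134889 - 1*(-113525))*9 = (134889 + 113525)*9 = 248414*9 = 2235726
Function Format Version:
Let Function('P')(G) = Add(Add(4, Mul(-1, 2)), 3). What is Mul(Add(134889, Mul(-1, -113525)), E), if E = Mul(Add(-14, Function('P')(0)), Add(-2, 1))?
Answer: 2235726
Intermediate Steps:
Function('P')(G) = 5 (Function('P')(G) = Add(Add(4, -2), 3) = Add(2, 3) = 5)
E = 9 (E = Mul(Add(-14, 5), Add(-2, 1)) = Mul(-9, -1) = 9)
Mul(Add(134889, Mul(-1, -113525)), E) = Mul(Add(134889, Mul(-1, -113525)), 9) = Mul(Add(134889, 113525), 9) = Mul(248414, 9) = 2235726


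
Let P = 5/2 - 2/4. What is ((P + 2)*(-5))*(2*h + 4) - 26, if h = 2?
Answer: -186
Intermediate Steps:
P = 2 (P = 5*(½) - 2*¼ = 5/2 - ½ = 2)
((P + 2)*(-5))*(2*h + 4) - 26 = ((2 + 2)*(-5))*(2*2 + 4) - 26 = (4*(-5))*(4 + 4) - 26 = -20*8 - 26 = -160 - 26 = -186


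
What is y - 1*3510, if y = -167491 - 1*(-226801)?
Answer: 55800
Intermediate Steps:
y = 59310 (y = -167491 + 226801 = 59310)
y - 1*3510 = 59310 - 1*3510 = 59310 - 3510 = 55800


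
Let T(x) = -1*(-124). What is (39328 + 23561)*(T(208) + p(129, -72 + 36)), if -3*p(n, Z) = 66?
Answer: 6414678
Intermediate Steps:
T(x) = 124
p(n, Z) = -22 (p(n, Z) = -⅓*66 = -22)
(39328 + 23561)*(T(208) + p(129, -72 + 36)) = (39328 + 23561)*(124 - 22) = 62889*102 = 6414678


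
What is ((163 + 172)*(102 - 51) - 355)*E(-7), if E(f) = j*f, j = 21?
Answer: -2459310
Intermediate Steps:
E(f) = 21*f
((163 + 172)*(102 - 51) - 355)*E(-7) = ((163 + 172)*(102 - 51) - 355)*(21*(-7)) = (335*51 - 355)*(-147) = (17085 - 355)*(-147) = 16730*(-147) = -2459310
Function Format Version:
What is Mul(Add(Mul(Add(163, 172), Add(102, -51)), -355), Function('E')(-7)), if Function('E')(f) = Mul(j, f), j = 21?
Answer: -2459310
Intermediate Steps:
Function('E')(f) = Mul(21, f)
Mul(Add(Mul(Add(163, 172), Add(102, -51)), -355), Function('E')(-7)) = Mul(Add(Mul(Add(163, 172), Add(102, -51)), -355), Mul(21, -7)) = Mul(Add(Mul(335, 51), -355), -147) = Mul(Add(17085, -355), -147) = Mul(16730, -147) = -2459310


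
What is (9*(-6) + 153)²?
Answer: 9801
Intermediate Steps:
(9*(-6) + 153)² = (-54 + 153)² = 99² = 9801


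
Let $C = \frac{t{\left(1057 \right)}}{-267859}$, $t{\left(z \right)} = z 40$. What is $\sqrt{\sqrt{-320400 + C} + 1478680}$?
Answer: $\frac{\sqrt{106092988997957080 + 535718 i \sqrt{5747053186137730}}}{267859} \approx 1216.0 + 0.23274 i$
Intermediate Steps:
$t{\left(z \right)} = 40 z$
$C = - \frac{42280}{267859}$ ($C = \frac{40 \cdot 1057}{-267859} = 42280 \left(- \frac{1}{267859}\right) = - \frac{42280}{267859} \approx -0.15784$)
$\sqrt{\sqrt{-320400 + C} + 1478680} = \sqrt{\sqrt{-320400 - \frac{42280}{267859}} + 1478680} = \sqrt{\sqrt{- \frac{85822065880}{267859}} + 1478680} = \sqrt{\frac{2 i \sqrt{5747053186137730}}{267859} + 1478680} = \sqrt{1478680 + \frac{2 i \sqrt{5747053186137730}}{267859}}$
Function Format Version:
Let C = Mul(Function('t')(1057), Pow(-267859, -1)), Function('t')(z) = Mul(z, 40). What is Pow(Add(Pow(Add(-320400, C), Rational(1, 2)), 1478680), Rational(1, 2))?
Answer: Mul(Rational(1, 267859), Pow(Add(106092988997957080, Mul(535718, I, Pow(5747053186137730, Rational(1, 2)))), Rational(1, 2))) ≈ Add(1216.0, Mul(0.23274, I))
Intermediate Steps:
Function('t')(z) = Mul(40, z)
C = Rational(-42280, 267859) (C = Mul(Mul(40, 1057), Pow(-267859, -1)) = Mul(42280, Rational(-1, 267859)) = Rational(-42280, 267859) ≈ -0.15784)
Pow(Add(Pow(Add(-320400, C), Rational(1, 2)), 1478680), Rational(1, 2)) = Pow(Add(Pow(Add(-320400, Rational(-42280, 267859)), Rational(1, 2)), 1478680), Rational(1, 2)) = Pow(Add(Pow(Rational(-85822065880, 267859), Rational(1, 2)), 1478680), Rational(1, 2)) = Pow(Add(Mul(Rational(2, 267859), I, Pow(5747053186137730, Rational(1, 2))), 1478680), Rational(1, 2)) = Pow(Add(1478680, Mul(Rational(2, 267859), I, Pow(5747053186137730, Rational(1, 2)))), Rational(1, 2))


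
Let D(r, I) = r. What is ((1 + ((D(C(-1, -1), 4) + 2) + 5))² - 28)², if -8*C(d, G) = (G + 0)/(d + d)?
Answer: 80299521/65536 ≈ 1225.3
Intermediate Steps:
C(d, G) = -G/(16*d) (C(d, G) = -(G + 0)/(8*(d + d)) = -G/(8*(2*d)) = -G*1/(2*d)/8 = -G/(16*d))
((1 + ((D(C(-1, -1), 4) + 2) + 5))² - 28)² = ((1 + ((-1/16*(-1)/(-1) + 2) + 5))² - 28)² = ((1 + ((-1/16*(-1)*(-1) + 2) + 5))² - 28)² = ((1 + ((-1/16 + 2) + 5))² - 28)² = ((1 + (31/16 + 5))² - 28)² = ((1 + 111/16)² - 28)² = ((127/16)² - 28)² = (16129/256 - 28)² = (8961/256)² = 80299521/65536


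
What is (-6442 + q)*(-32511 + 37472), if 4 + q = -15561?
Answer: -109176727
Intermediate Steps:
q = -15565 (q = -4 - 15561 = -15565)
(-6442 + q)*(-32511 + 37472) = (-6442 - 15565)*(-32511 + 37472) = -22007*4961 = -109176727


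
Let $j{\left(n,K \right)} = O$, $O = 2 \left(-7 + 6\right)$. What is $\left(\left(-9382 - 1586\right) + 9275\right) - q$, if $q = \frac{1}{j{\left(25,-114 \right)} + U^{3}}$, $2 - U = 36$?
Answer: $- \frac{66545057}{39306} \approx -1693.0$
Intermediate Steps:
$U = -34$ ($U = 2 - 36 = -34$)
$O = -2$ ($O = 2 \left(-1\right) = -2$)
$j{\left(n,K \right)} = -2$
$q = - \frac{1}{39306}$ ($q = \frac{1}{-2 + \left(-34\right)^{3}} = \frac{1}{-2 - 39304} = \frac{1}{-39306} = - \frac{1}{39306} \approx -2.5441 \cdot 10^{-5}$)
$\left(\left(-9382 - 1586\right) + 9275\right) - q = \left(\left(-9382 - 1586\right) + 9275\right) - - \frac{1}{39306} = \left(-10968 + 9275\right) + \frac{1}{39306} = -1693 + \frac{1}{39306} = - \frac{66545057}{39306}$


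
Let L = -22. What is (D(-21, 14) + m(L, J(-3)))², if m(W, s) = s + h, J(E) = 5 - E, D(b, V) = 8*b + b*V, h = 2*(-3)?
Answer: 211600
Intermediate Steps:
h = -6
D(b, V) = 8*b + V*b
m(W, s) = -6 + s (m(W, s) = s - 6 = -6 + s)
(D(-21, 14) + m(L, J(-3)))² = (-21*(8 + 14) + (-6 + (5 - 1*(-3))))² = (-21*22 + (-6 + (5 + 3)))² = (-462 + (-6 + 8))² = (-462 + 2)² = (-460)² = 211600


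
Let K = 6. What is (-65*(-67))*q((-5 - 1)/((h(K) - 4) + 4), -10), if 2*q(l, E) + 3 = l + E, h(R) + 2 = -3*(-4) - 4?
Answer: -30485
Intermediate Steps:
h(R) = 6 (h(R) = -2 + (-3*(-4) - 4) = -2 + (12 - 4) = -2 + 8 = 6)
q(l, E) = -3/2 + E/2 + l/2 (q(l, E) = -3/2 + (l + E)/2 = -3/2 + (E + l)/2 = -3/2 + (E/2 + l/2) = -3/2 + E/2 + l/2)
(-65*(-67))*q((-5 - 1)/((h(K) - 4) + 4), -10) = (-65*(-67))*(-3/2 + (½)*(-10) + ((-5 - 1)/((6 - 4) + 4))/2) = 4355*(-3/2 - 5 + (-6/(2 + 4))/2) = 4355*(-3/2 - 5 + (-6/6)/2) = 4355*(-3/2 - 5 + (-6*⅙)/2) = 4355*(-3/2 - 5 + (½)*(-1)) = 4355*(-3/2 - 5 - ½) = 4355*(-7) = -30485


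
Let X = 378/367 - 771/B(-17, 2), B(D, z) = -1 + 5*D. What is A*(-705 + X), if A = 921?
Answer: -20202821145/31562 ≈ -6.4010e+5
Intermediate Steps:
X = 315465/31562 (X = 378/367 - 771/(-1 + 5*(-17)) = 378*(1/367) - 771/(-1 - 85) = 378/367 - 771/(-86) = 378/367 - 771*(-1/86) = 378/367 + 771/86 = 315465/31562 ≈ 9.9951)
A*(-705 + X) = 921*(-705 + 315465/31562) = 921*(-21935745/31562) = -20202821145/31562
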